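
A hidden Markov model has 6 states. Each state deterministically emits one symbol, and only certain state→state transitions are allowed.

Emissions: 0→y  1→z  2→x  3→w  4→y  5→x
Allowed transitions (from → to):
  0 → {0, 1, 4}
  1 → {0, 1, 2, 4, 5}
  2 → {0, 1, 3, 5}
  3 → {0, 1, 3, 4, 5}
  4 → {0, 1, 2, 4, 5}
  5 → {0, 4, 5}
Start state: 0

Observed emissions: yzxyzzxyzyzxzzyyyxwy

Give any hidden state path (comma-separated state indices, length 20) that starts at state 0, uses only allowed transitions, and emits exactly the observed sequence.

0,1,5,0,1,1,5,0,1,4,1,2,1,1,0,0,4,2,3,0

  0: obs=y cand={0,4} pick 0 [start]
  1: obs=z cand={1} pick 1 [0->1 ok]
  2: obs=x cand={2,5} pick 5 [1->5 ok]
  3: obs=y cand={0,4} pick 0 [5->0 ok]
  4: obs=z cand={1} pick 1 [0->1 ok]
  5: obs=z cand={1} pick 1 [1->1 ok]
  6: obs=x cand={2,5} pick 5 [1->5 ok]
  7: obs=y cand={0,4} pick 0 [5->0 ok]
  8: obs=z cand={1} pick 1 [0->1 ok]
  9: obs=y cand={0,4} pick 4 [1->4 ok]
  10: obs=z cand={1} pick 1 [4->1 ok]
  11: obs=x cand={2,5} pick 2 [1->2 ok]
  12: obs=z cand={1} pick 1 [2->1 ok]
  13: obs=z cand={1} pick 1 [1->1 ok]
  14: obs=y cand={0,4} pick 0 [1->0 ok]
  15: obs=y cand={0,4} pick 0 [0->0 ok]
  16: obs=y cand={0,4} pick 4 [0->4 ok]
  17: obs=x cand={2,5} pick 2 [4->2 ok]
  18: obs=w cand={3} pick 3 [2->3 ok]
  19: obs=y cand={0,4} pick 0 [3->0 ok]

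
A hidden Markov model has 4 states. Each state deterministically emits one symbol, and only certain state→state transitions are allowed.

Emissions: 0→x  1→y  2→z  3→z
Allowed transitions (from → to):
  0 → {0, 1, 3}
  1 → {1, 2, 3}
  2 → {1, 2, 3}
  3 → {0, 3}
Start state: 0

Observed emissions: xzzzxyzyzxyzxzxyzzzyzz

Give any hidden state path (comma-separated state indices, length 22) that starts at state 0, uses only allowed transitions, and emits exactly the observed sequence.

  t0 'x' -> {0}, take 0 (start)
  t1 'z' -> {2,3}, take 3 (0->3 ok)
  t2 'z' -> {2,3}, take 3 (3->3 ok)
  t3 'z' -> {2,3}, take 3 (3->3 ok)
  t4 'x' -> {0}, take 0 (3->0 ok)
  t5 'y' -> {1}, take 1 (0->1 ok)
  t6 'z' -> {2,3}, take 2 (1->2 ok)
  t7 'y' -> {1}, take 1 (2->1 ok)
  t8 'z' -> {2,3}, take 3 (1->3 ok)
  t9 'x' -> {0}, take 0 (3->0 ok)
  t10 'y' -> {1}, take 1 (0->1 ok)
  t11 'z' -> {2,3}, take 3 (1->3 ok)
  t12 'x' -> {0}, take 0 (3->0 ok)
  t13 'z' -> {2,3}, take 3 (0->3 ok)
  t14 'x' -> {0}, take 0 (3->0 ok)
  t15 'y' -> {1}, take 1 (0->1 ok)
  t16 'z' -> {2,3}, take 2 (1->2 ok)
  t17 'z' -> {2,3}, take 2 (2->2 ok)
  t18 'z' -> {2,3}, take 2 (2->2 ok)
  t19 'y' -> {1}, take 1 (2->1 ok)
  t20 'z' -> {2,3}, take 3 (1->3 ok)
  t21 'z' -> {2,3}, take 3 (3->3 ok)

0,3,3,3,0,1,2,1,3,0,1,3,0,3,0,1,2,2,2,1,3,3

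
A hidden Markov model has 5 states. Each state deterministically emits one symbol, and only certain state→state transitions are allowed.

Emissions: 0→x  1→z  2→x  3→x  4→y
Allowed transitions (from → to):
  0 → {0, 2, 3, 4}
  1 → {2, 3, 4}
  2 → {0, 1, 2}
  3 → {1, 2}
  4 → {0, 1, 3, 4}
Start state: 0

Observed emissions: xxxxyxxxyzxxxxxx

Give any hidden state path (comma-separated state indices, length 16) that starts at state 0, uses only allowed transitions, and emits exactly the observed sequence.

  [0] x  {0,2,3}  => 0  start
  [1] x  {0,2,3}  => 3  0->3 ok
  [2] x  {0,2,3}  => 2  3->2 ok
  [3] x  {0,2,3}  => 0  2->0 ok
  [4] y  {4}  => 4  0->4 ok
  [5] x  {0,2,3}  => 3  4->3 ok
  [6] x  {0,2,3}  => 2  3->2 ok
  [7] x  {0,2,3}  => 0  2->0 ok
  [8] y  {4}  => 4  0->4 ok
  [9] z  {1}  => 1  4->1 ok
  [10] x  {0,2,3}  => 3  1->3 ok
  [11] x  {0,2,3}  => 2  3->2 ok
  [12] x  {0,2,3}  => 2  2->2 ok
  [13] x  {0,2,3}  => 2  2->2 ok
  [14] x  {0,2,3}  => 0  2->0 ok
  [15] x  {0,2,3}  => 0  0->0 ok

0,3,2,0,4,3,2,0,4,1,3,2,2,2,0,0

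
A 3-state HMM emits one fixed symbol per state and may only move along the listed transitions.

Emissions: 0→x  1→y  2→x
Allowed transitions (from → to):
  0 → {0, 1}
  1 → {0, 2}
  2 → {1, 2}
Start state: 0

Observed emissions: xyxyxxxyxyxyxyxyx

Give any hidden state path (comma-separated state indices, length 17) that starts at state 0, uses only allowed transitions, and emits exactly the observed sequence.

  [0] x  {0,2}  => 0  start
  [1] y  {1}  => 1  0->1 ok
  [2] x  {0,2}  => 0  1->0 ok
  [3] y  {1}  => 1  0->1 ok
  [4] x  {0,2}  => 2  1->2 ok
  [5] x  {0,2}  => 2  2->2 ok
  [6] x  {0,2}  => 2  2->2 ok
  [7] y  {1}  => 1  2->1 ok
  [8] x  {0,2}  => 0  1->0 ok
  [9] y  {1}  => 1  0->1 ok
  [10] x  {0,2}  => 0  1->0 ok
  [11] y  {1}  => 1  0->1 ok
  [12] x  {0,2}  => 0  1->0 ok
  [13] y  {1}  => 1  0->1 ok
  [14] x  {0,2}  => 0  1->0 ok
  [15] y  {1}  => 1  0->1 ok
  [16] x  {0,2}  => 2  1->2 ok

0,1,0,1,2,2,2,1,0,1,0,1,0,1,0,1,2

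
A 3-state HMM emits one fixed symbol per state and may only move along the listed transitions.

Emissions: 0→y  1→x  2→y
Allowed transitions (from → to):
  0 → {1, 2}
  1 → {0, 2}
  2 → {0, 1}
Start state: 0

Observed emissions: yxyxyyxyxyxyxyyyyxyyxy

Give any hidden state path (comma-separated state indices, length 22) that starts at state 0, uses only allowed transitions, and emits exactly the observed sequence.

0,1,0,1,0,2,1,0,1,0,1,0,1,2,0,2,0,1,0,2,1,2

  0: obs=y cand={0,2} pick 0 [start]
  1: obs=x cand={1} pick 1 [0->1 ok]
  2: obs=y cand={0,2} pick 0 [1->0 ok]
  3: obs=x cand={1} pick 1 [0->1 ok]
  4: obs=y cand={0,2} pick 0 [1->0 ok]
  5: obs=y cand={0,2} pick 2 [0->2 ok]
  6: obs=x cand={1} pick 1 [2->1 ok]
  7: obs=y cand={0,2} pick 0 [1->0 ok]
  8: obs=x cand={1} pick 1 [0->1 ok]
  9: obs=y cand={0,2} pick 0 [1->0 ok]
  10: obs=x cand={1} pick 1 [0->1 ok]
  11: obs=y cand={0,2} pick 0 [1->0 ok]
  12: obs=x cand={1} pick 1 [0->1 ok]
  13: obs=y cand={0,2} pick 2 [1->2 ok]
  14: obs=y cand={0,2} pick 0 [2->0 ok]
  15: obs=y cand={0,2} pick 2 [0->2 ok]
  16: obs=y cand={0,2} pick 0 [2->0 ok]
  17: obs=x cand={1} pick 1 [0->1 ok]
  18: obs=y cand={0,2} pick 0 [1->0 ok]
  19: obs=y cand={0,2} pick 2 [0->2 ok]
  20: obs=x cand={1} pick 1 [2->1 ok]
  21: obs=y cand={0,2} pick 2 [1->2 ok]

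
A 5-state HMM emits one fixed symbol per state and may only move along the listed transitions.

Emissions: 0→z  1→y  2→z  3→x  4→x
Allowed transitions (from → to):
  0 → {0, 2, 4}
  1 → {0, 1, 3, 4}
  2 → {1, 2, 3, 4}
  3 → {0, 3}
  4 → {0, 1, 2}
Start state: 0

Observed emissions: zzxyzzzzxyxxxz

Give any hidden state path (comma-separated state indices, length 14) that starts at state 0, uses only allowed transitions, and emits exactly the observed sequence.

0,0,4,1,0,0,0,0,4,1,3,3,3,0

  [0] z  {0,2}  => 0  start
  [1] z  {0,2}  => 0  0->0 ok
  [2] x  {3,4}  => 4  0->4 ok
  [3] y  {1}  => 1  4->1 ok
  [4] z  {0,2}  => 0  1->0 ok
  [5] z  {0,2}  => 0  0->0 ok
  [6] z  {0,2}  => 0  0->0 ok
  [7] z  {0,2}  => 0  0->0 ok
  [8] x  {3,4}  => 4  0->4 ok
  [9] y  {1}  => 1  4->1 ok
  [10] x  {3,4}  => 3  1->3 ok
  [11] x  {3,4}  => 3  3->3 ok
  [12] x  {3,4}  => 3  3->3 ok
  [13] z  {0,2}  => 0  3->0 ok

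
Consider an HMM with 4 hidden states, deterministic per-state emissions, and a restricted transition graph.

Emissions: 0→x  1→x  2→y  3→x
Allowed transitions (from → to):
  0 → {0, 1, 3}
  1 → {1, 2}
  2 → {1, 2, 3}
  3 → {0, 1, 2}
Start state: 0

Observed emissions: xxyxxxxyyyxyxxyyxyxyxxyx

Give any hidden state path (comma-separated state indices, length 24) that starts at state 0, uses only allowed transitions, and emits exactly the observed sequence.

  0: obs=x cand={0,1,3} pick 0 [start]
  1: obs=x cand={0,1,3} pick 1 [0->1 ok]
  2: obs=y cand={2} pick 2 [1->2 ok]
  3: obs=x cand={0,1,3} pick 3 [2->3 ok]
  4: obs=x cand={0,1,3} pick 0 [3->0 ok]
  5: obs=x cand={0,1,3} pick 3 [0->3 ok]
  6: obs=x cand={0,1,3} pick 1 [3->1 ok]
  7: obs=y cand={2} pick 2 [1->2 ok]
  8: obs=y cand={2} pick 2 [2->2 ok]
  9: obs=y cand={2} pick 2 [2->2 ok]
  10: obs=x cand={0,1,3} pick 3 [2->3 ok]
  11: obs=y cand={2} pick 2 [3->2 ok]
  12: obs=x cand={0,1,3} pick 3 [2->3 ok]
  13: obs=x cand={0,1,3} pick 1 [3->1 ok]
  14: obs=y cand={2} pick 2 [1->2 ok]
  15: obs=y cand={2} pick 2 [2->2 ok]
  16: obs=x cand={0,1,3} pick 3 [2->3 ok]
  17: obs=y cand={2} pick 2 [3->2 ok]
  18: obs=x cand={0,1,3} pick 1 [2->1 ok]
  19: obs=y cand={2} pick 2 [1->2 ok]
  20: obs=x cand={0,1,3} pick 3 [2->3 ok]
  21: obs=x cand={0,1,3} pick 1 [3->1 ok]
  22: obs=y cand={2} pick 2 [1->2 ok]
  23: obs=x cand={0,1,3} pick 3 [2->3 ok]

0,1,2,3,0,3,1,2,2,2,3,2,3,1,2,2,3,2,1,2,3,1,2,3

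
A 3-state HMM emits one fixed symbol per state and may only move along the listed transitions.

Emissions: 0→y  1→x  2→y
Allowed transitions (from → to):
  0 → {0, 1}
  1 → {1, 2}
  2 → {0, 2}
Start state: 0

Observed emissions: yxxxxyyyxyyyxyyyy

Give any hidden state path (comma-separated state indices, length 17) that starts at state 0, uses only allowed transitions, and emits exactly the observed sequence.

0,1,1,1,1,2,0,0,1,2,0,0,1,2,2,2,0

  0: obs=y cand={0,2} pick 0 [start]
  1: obs=x cand={1} pick 1 [0->1 ok]
  2: obs=x cand={1} pick 1 [1->1 ok]
  3: obs=x cand={1} pick 1 [1->1 ok]
  4: obs=x cand={1} pick 1 [1->1 ok]
  5: obs=y cand={0,2} pick 2 [1->2 ok]
  6: obs=y cand={0,2} pick 0 [2->0 ok]
  7: obs=y cand={0,2} pick 0 [0->0 ok]
  8: obs=x cand={1} pick 1 [0->1 ok]
  9: obs=y cand={0,2} pick 2 [1->2 ok]
  10: obs=y cand={0,2} pick 0 [2->0 ok]
  11: obs=y cand={0,2} pick 0 [0->0 ok]
  12: obs=x cand={1} pick 1 [0->1 ok]
  13: obs=y cand={0,2} pick 2 [1->2 ok]
  14: obs=y cand={0,2} pick 2 [2->2 ok]
  15: obs=y cand={0,2} pick 2 [2->2 ok]
  16: obs=y cand={0,2} pick 0 [2->0 ok]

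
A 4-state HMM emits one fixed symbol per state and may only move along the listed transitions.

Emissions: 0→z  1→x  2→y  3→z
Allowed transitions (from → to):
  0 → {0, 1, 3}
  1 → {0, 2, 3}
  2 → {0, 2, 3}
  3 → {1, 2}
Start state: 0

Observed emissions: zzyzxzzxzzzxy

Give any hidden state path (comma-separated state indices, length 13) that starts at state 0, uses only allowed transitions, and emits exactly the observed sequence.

  [0] z  {0,3}  => 0  start
  [1] z  {0,3}  => 3  0->3 ok
  [2] y  {2}  => 2  3->2 ok
  [3] z  {0,3}  => 3  2->3 ok
  [4] x  {1}  => 1  3->1 ok
  [5] z  {0,3}  => 0  1->0 ok
  [6] z  {0,3}  => 3  0->3 ok
  [7] x  {1}  => 1  3->1 ok
  [8] z  {0,3}  => 0  1->0 ok
  [9] z  {0,3}  => 0  0->0 ok
  [10] z  {0,3}  => 3  0->3 ok
  [11] x  {1}  => 1  3->1 ok
  [12] y  {2}  => 2  1->2 ok

0,3,2,3,1,0,3,1,0,0,3,1,2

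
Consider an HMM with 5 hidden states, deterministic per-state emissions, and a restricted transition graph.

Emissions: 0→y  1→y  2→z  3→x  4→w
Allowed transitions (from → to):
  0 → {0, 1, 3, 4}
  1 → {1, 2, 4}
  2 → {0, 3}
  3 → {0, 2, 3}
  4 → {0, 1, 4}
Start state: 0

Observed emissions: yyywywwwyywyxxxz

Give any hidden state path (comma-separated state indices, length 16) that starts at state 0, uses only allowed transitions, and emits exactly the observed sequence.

0,0,1,4,0,4,4,4,1,1,4,0,3,3,3,2

  [0] y  {0,1}  => 0  start
  [1] y  {0,1}  => 0  0->0 ok
  [2] y  {0,1}  => 1  0->1 ok
  [3] w  {4}  => 4  1->4 ok
  [4] y  {0,1}  => 0  4->0 ok
  [5] w  {4}  => 4  0->4 ok
  [6] w  {4}  => 4  4->4 ok
  [7] w  {4}  => 4  4->4 ok
  [8] y  {0,1}  => 1  4->1 ok
  [9] y  {0,1}  => 1  1->1 ok
  [10] w  {4}  => 4  1->4 ok
  [11] y  {0,1}  => 0  4->0 ok
  [12] x  {3}  => 3  0->3 ok
  [13] x  {3}  => 3  3->3 ok
  [14] x  {3}  => 3  3->3 ok
  [15] z  {2}  => 2  3->2 ok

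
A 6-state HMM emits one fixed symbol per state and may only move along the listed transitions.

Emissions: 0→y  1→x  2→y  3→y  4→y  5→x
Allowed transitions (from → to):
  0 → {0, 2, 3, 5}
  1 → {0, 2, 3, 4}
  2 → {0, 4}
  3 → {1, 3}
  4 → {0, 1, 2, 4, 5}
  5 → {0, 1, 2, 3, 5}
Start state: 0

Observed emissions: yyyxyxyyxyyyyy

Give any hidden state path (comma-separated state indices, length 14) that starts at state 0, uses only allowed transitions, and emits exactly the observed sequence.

0,3,3,1,4,1,2,0,5,2,4,2,0,2

  [0] y  {0,2,3,4}  => 0  start
  [1] y  {0,2,3,4}  => 3  0->3 ok
  [2] y  {0,2,3,4}  => 3  3->3 ok
  [3] x  {1,5}  => 1  3->1 ok
  [4] y  {0,2,3,4}  => 4  1->4 ok
  [5] x  {1,5}  => 1  4->1 ok
  [6] y  {0,2,3,4}  => 2  1->2 ok
  [7] y  {0,2,3,4}  => 0  2->0 ok
  [8] x  {1,5}  => 5  0->5 ok
  [9] y  {0,2,3,4}  => 2  5->2 ok
  [10] y  {0,2,3,4}  => 4  2->4 ok
  [11] y  {0,2,3,4}  => 2  4->2 ok
  [12] y  {0,2,3,4}  => 0  2->0 ok
  [13] y  {0,2,3,4}  => 2  0->2 ok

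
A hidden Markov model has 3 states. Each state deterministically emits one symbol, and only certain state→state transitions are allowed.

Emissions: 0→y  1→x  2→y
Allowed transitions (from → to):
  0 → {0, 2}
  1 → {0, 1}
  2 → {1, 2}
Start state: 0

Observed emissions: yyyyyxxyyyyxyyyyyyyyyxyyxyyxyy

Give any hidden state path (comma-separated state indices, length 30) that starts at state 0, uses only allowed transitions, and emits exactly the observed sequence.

  0: obs=y cand={0,2} pick 0 [start]
  1: obs=y cand={0,2} pick 2 [0->2 ok]
  2: obs=y cand={0,2} pick 2 [2->2 ok]
  3: obs=y cand={0,2} pick 2 [2->2 ok]
  4: obs=y cand={0,2} pick 2 [2->2 ok]
  5: obs=x cand={1} pick 1 [2->1 ok]
  6: obs=x cand={1} pick 1 [1->1 ok]
  7: obs=y cand={0,2} pick 0 [1->0 ok]
  8: obs=y cand={0,2} pick 0 [0->0 ok]
  9: obs=y cand={0,2} pick 0 [0->0 ok]
  10: obs=y cand={0,2} pick 2 [0->2 ok]
  11: obs=x cand={1} pick 1 [2->1 ok]
  12: obs=y cand={0,2} pick 0 [1->0 ok]
  13: obs=y cand={0,2} pick 0 [0->0 ok]
  14: obs=y cand={0,2} pick 0 [0->0 ok]
  15: obs=y cand={0,2} pick 2 [0->2 ok]
  16: obs=y cand={0,2} pick 2 [2->2 ok]
  17: obs=y cand={0,2} pick 2 [2->2 ok]
  18: obs=y cand={0,2} pick 2 [2->2 ok]
  19: obs=y cand={0,2} pick 2 [2->2 ok]
  20: obs=y cand={0,2} pick 2 [2->2 ok]
  21: obs=x cand={1} pick 1 [2->1 ok]
  22: obs=y cand={0,2} pick 0 [1->0 ok]
  23: obs=y cand={0,2} pick 2 [0->2 ok]
  24: obs=x cand={1} pick 1 [2->1 ok]
  25: obs=y cand={0,2} pick 0 [1->0 ok]
  26: obs=y cand={0,2} pick 2 [0->2 ok]
  27: obs=x cand={1} pick 1 [2->1 ok]
  28: obs=y cand={0,2} pick 0 [1->0 ok]
  29: obs=y cand={0,2} pick 0 [0->0 ok]

0,2,2,2,2,1,1,0,0,0,2,1,0,0,0,2,2,2,2,2,2,1,0,2,1,0,2,1,0,0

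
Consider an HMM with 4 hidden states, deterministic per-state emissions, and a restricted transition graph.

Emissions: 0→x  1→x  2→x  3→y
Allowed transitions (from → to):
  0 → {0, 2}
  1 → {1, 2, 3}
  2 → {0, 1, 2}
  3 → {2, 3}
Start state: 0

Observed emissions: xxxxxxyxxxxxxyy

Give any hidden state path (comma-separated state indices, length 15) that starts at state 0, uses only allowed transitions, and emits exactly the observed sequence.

  pos 0: x in {0,1,2}, choose 0; start
  pos 1: x in {0,1,2}, choose 0; 0->0 ok
  pos 2: x in {0,1,2}, choose 0; 0->0 ok
  pos 3: x in {0,1,2}, choose 0; 0->0 ok
  pos 4: x in {0,1,2}, choose 2; 0->2 ok
  pos 5: x in {0,1,2}, choose 1; 2->1 ok
  pos 6: y in {3}, choose 3; 1->3 ok
  pos 7: x in {0,1,2}, choose 2; 3->2 ok
  pos 8: x in {0,1,2}, choose 1; 2->1 ok
  pos 9: x in {0,1,2}, choose 1; 1->1 ok
  pos 10: x in {0,1,2}, choose 2; 1->2 ok
  pos 11: x in {0,1,2}, choose 2; 2->2 ok
  pos 12: x in {0,1,2}, choose 1; 2->1 ok
  pos 13: y in {3}, choose 3; 1->3 ok
  pos 14: y in {3}, choose 3; 3->3 ok

0,0,0,0,2,1,3,2,1,1,2,2,1,3,3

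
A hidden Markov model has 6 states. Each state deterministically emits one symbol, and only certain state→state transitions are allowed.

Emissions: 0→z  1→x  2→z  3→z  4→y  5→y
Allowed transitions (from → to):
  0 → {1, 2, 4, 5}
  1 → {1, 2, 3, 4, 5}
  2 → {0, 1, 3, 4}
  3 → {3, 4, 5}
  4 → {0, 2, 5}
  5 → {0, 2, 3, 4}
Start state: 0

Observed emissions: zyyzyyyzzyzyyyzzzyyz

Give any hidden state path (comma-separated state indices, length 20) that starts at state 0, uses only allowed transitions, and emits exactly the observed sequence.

  pos 0: z in {0,2,3}, choose 0; start
  pos 1: y in {4,5}, choose 4; 0->4 ok
  pos 2: y in {4,5}, choose 5; 4->5 ok
  pos 3: z in {0,2,3}, choose 0; 5->0 ok
  pos 4: y in {4,5}, choose 5; 0->5 ok
  pos 5: y in {4,5}, choose 4; 5->4 ok
  pos 6: y in {4,5}, choose 5; 4->5 ok
  pos 7: z in {0,2,3}, choose 2; 5->2 ok
  pos 8: z in {0,2,3}, choose 0; 2->0 ok
  pos 9: y in {4,5}, choose 5; 0->5 ok
  pos 10: z in {0,2,3}, choose 3; 5->3 ok
  pos 11: y in {4,5}, choose 4; 3->4 ok
  pos 12: y in {4,5}, choose 5; 4->5 ok
  pos 13: y in {4,5}, choose 4; 5->4 ok
  pos 14: z in {0,2,3}, choose 0; 4->0 ok
  pos 15: z in {0,2,3}, choose 2; 0->2 ok
  pos 16: z in {0,2,3}, choose 3; 2->3 ok
  pos 17: y in {4,5}, choose 4; 3->4 ok
  pos 18: y in {4,5}, choose 5; 4->5 ok
  pos 19: z in {0,2,3}, choose 3; 5->3 ok

0,4,5,0,5,4,5,2,0,5,3,4,5,4,0,2,3,4,5,3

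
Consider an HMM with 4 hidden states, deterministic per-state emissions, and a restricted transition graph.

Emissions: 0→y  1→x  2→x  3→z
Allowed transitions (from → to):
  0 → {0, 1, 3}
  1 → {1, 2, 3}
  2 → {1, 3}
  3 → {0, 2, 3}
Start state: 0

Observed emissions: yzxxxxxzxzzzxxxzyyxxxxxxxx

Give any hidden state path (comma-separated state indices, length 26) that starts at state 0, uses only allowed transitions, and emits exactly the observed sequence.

  [0] y  {0}  => 0  start
  [1] z  {3}  => 3  0->3 ok
  [2] x  {1,2}  => 2  3->2 ok
  [3] x  {1,2}  => 1  2->1 ok
  [4] x  {1,2}  => 1  1->1 ok
  [5] x  {1,2}  => 1  1->1 ok
  [6] x  {1,2}  => 2  1->2 ok
  [7] z  {3}  => 3  2->3 ok
  [8] x  {1,2}  => 2  3->2 ok
  [9] z  {3}  => 3  2->3 ok
  [10] z  {3}  => 3  3->3 ok
  [11] z  {3}  => 3  3->3 ok
  [12] x  {1,2}  => 2  3->2 ok
  [13] x  {1,2}  => 1  2->1 ok
  [14] x  {1,2}  => 2  1->2 ok
  [15] z  {3}  => 3  2->3 ok
  [16] y  {0}  => 0  3->0 ok
  [17] y  {0}  => 0  0->0 ok
  [18] x  {1,2}  => 1  0->1 ok
  [19] x  {1,2}  => 1  1->1 ok
  [20] x  {1,2}  => 1  1->1 ok
  [21] x  {1,2}  => 2  1->2 ok
  [22] x  {1,2}  => 1  2->1 ok
  [23] x  {1,2}  => 2  1->2 ok
  [24] x  {1,2}  => 1  2->1 ok
  [25] x  {1,2}  => 2  1->2 ok

0,3,2,1,1,1,2,3,2,3,3,3,2,1,2,3,0,0,1,1,1,2,1,2,1,2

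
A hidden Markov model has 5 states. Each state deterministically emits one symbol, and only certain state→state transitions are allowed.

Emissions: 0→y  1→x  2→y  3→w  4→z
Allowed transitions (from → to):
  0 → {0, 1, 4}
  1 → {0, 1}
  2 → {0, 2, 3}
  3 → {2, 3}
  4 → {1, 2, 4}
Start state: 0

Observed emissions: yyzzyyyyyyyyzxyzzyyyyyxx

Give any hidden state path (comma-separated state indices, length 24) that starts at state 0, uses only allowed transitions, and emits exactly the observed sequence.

  pos 0: y in {0,2}, choose 0; start
  pos 1: y in {0,2}, choose 0; 0->0 ok
  pos 2: z in {4}, choose 4; 0->4 ok
  pos 3: z in {4}, choose 4; 4->4 ok
  pos 4: y in {0,2}, choose 2; 4->2 ok
  pos 5: y in {0,2}, choose 2; 2->2 ok
  pos 6: y in {0,2}, choose 2; 2->2 ok
  pos 7: y in {0,2}, choose 2; 2->2 ok
  pos 8: y in {0,2}, choose 2; 2->2 ok
  pos 9: y in {0,2}, choose 0; 2->0 ok
  pos 10: y in {0,2}, choose 0; 0->0 ok
  pos 11: y in {0,2}, choose 0; 0->0 ok
  pos 12: z in {4}, choose 4; 0->4 ok
  pos 13: x in {1}, choose 1; 4->1 ok
  pos 14: y in {0,2}, choose 0; 1->0 ok
  pos 15: z in {4}, choose 4; 0->4 ok
  pos 16: z in {4}, choose 4; 4->4 ok
  pos 17: y in {0,2}, choose 2; 4->2 ok
  pos 18: y in {0,2}, choose 2; 2->2 ok
  pos 19: y in {0,2}, choose 2; 2->2 ok
  pos 20: y in {0,2}, choose 2; 2->2 ok
  pos 21: y in {0,2}, choose 0; 2->0 ok
  pos 22: x in {1}, choose 1; 0->1 ok
  pos 23: x in {1}, choose 1; 1->1 ok

0,0,4,4,2,2,2,2,2,0,0,0,4,1,0,4,4,2,2,2,2,0,1,1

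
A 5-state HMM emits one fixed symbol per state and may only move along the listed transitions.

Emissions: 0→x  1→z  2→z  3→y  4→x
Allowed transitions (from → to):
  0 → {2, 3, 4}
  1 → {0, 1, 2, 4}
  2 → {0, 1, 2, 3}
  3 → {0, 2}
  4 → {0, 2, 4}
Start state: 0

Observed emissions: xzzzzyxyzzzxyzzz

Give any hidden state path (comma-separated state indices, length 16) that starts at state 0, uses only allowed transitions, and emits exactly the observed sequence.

0,2,2,1,2,3,0,3,2,2,2,0,3,2,1,2

  [0] x  {0,4}  => 0  start
  [1] z  {1,2}  => 2  0->2 ok
  [2] z  {1,2}  => 2  2->2 ok
  [3] z  {1,2}  => 1  2->1 ok
  [4] z  {1,2}  => 2  1->2 ok
  [5] y  {3}  => 3  2->3 ok
  [6] x  {0,4}  => 0  3->0 ok
  [7] y  {3}  => 3  0->3 ok
  [8] z  {1,2}  => 2  3->2 ok
  [9] z  {1,2}  => 2  2->2 ok
  [10] z  {1,2}  => 2  2->2 ok
  [11] x  {0,4}  => 0  2->0 ok
  [12] y  {3}  => 3  0->3 ok
  [13] z  {1,2}  => 2  3->2 ok
  [14] z  {1,2}  => 1  2->1 ok
  [15] z  {1,2}  => 2  1->2 ok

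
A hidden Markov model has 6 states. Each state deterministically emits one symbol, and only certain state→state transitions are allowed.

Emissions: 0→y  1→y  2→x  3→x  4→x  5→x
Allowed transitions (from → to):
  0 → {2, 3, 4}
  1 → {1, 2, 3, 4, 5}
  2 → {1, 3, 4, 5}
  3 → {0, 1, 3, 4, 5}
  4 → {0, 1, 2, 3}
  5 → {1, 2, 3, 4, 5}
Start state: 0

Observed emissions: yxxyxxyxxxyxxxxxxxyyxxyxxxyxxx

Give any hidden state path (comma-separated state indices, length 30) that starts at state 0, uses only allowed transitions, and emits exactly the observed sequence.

  0: obs=y cand={0,1} pick 0 [start]
  1: obs=x cand={2,3,4,5} pick 2 [0->2 ok]
  2: obs=x cand={2,3,4,5} pick 3 [2->3 ok]
  3: obs=y cand={0,1} pick 0 [3->0 ok]
  4: obs=x cand={2,3,4,5} pick 2 [0->2 ok]
  5: obs=x cand={2,3,4,5} pick 4 [2->4 ok]
  6: obs=y cand={0,1} pick 1 [4->1 ok]
  7: obs=x cand={2,3,4,5} pick 3 [1->3 ok]
  8: obs=x cand={2,3,4,5} pick 5 [3->5 ok]
  9: obs=x cand={2,3,4,5} pick 4 [5->4 ok]
  10: obs=y cand={0,1} pick 0 [4->0 ok]
  11: obs=x cand={2,3,4,5} pick 2 [0->2 ok]
  12: obs=x cand={2,3,4,5} pick 5 [2->5 ok]
  13: obs=x cand={2,3,4,5} pick 4 [5->4 ok]
  14: obs=x cand={2,3,4,5} pick 3 [4->3 ok]
  15: obs=x cand={2,3,4,5} pick 5 [3->5 ok]
  16: obs=x cand={2,3,4,5} pick 2 [5->2 ok]
  17: obs=x cand={2,3,4,5} pick 5 [2->5 ok]
  18: obs=y cand={0,1} pick 1 [5->1 ok]
  19: obs=y cand={0,1} pick 1 [1->1 ok]
  20: obs=x cand={2,3,4,5} pick 4 [1->4 ok]
  21: obs=x cand={2,3,4,5} pick 3 [4->3 ok]
  22: obs=y cand={0,1} pick 0 [3->0 ok]
  23: obs=x cand={2,3,4,5} pick 2 [0->2 ok]
  24: obs=x cand={2,3,4,5} pick 3 [2->3 ok]
  25: obs=x cand={2,3,4,5} pick 4 [3->4 ok]
  26: obs=y cand={0,1} pick 1 [4->1 ok]
  27: obs=x cand={2,3,4,5} pick 3 [1->3 ok]
  28: obs=x cand={2,3,4,5} pick 3 [3->3 ok]
  29: obs=x cand={2,3,4,5} pick 4 [3->4 ok]

0,2,3,0,2,4,1,3,5,4,0,2,5,4,3,5,2,5,1,1,4,3,0,2,3,4,1,3,3,4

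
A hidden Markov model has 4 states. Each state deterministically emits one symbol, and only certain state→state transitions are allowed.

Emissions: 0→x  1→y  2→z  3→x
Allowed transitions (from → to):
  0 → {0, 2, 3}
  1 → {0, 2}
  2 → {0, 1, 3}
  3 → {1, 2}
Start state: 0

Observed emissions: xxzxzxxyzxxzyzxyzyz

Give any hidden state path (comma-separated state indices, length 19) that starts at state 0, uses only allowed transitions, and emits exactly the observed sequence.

0,3,2,0,2,0,3,1,2,0,0,2,1,2,3,1,2,1,2

  0: obs=x cand={0,3} pick 0 [start]
  1: obs=x cand={0,3} pick 3 [0->3 ok]
  2: obs=z cand={2} pick 2 [3->2 ok]
  3: obs=x cand={0,3} pick 0 [2->0 ok]
  4: obs=z cand={2} pick 2 [0->2 ok]
  5: obs=x cand={0,3} pick 0 [2->0 ok]
  6: obs=x cand={0,3} pick 3 [0->3 ok]
  7: obs=y cand={1} pick 1 [3->1 ok]
  8: obs=z cand={2} pick 2 [1->2 ok]
  9: obs=x cand={0,3} pick 0 [2->0 ok]
  10: obs=x cand={0,3} pick 0 [0->0 ok]
  11: obs=z cand={2} pick 2 [0->2 ok]
  12: obs=y cand={1} pick 1 [2->1 ok]
  13: obs=z cand={2} pick 2 [1->2 ok]
  14: obs=x cand={0,3} pick 3 [2->3 ok]
  15: obs=y cand={1} pick 1 [3->1 ok]
  16: obs=z cand={2} pick 2 [1->2 ok]
  17: obs=y cand={1} pick 1 [2->1 ok]
  18: obs=z cand={2} pick 2 [1->2 ok]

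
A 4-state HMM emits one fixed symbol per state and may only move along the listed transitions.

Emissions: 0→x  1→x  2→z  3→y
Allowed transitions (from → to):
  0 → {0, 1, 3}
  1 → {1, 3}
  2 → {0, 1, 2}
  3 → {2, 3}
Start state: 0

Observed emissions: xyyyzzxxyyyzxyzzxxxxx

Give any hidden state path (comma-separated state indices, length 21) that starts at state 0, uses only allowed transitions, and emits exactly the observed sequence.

  0: obs=x cand={0,1} pick 0 [start]
  1: obs=y cand={3} pick 3 [0->3 ok]
  2: obs=y cand={3} pick 3 [3->3 ok]
  3: obs=y cand={3} pick 3 [3->3 ok]
  4: obs=z cand={2} pick 2 [3->2 ok]
  5: obs=z cand={2} pick 2 [2->2 ok]
  6: obs=x cand={0,1} pick 1 [2->1 ok]
  7: obs=x cand={0,1} pick 1 [1->1 ok]
  8: obs=y cand={3} pick 3 [1->3 ok]
  9: obs=y cand={3} pick 3 [3->3 ok]
  10: obs=y cand={3} pick 3 [3->3 ok]
  11: obs=z cand={2} pick 2 [3->2 ok]
  12: obs=x cand={0,1} pick 1 [2->1 ok]
  13: obs=y cand={3} pick 3 [1->3 ok]
  14: obs=z cand={2} pick 2 [3->2 ok]
  15: obs=z cand={2} pick 2 [2->2 ok]
  16: obs=x cand={0,1} pick 0 [2->0 ok]
  17: obs=x cand={0,1} pick 0 [0->0 ok]
  18: obs=x cand={0,1} pick 0 [0->0 ok]
  19: obs=x cand={0,1} pick 0 [0->0 ok]
  20: obs=x cand={0,1} pick 1 [0->1 ok]

0,3,3,3,2,2,1,1,3,3,3,2,1,3,2,2,0,0,0,0,1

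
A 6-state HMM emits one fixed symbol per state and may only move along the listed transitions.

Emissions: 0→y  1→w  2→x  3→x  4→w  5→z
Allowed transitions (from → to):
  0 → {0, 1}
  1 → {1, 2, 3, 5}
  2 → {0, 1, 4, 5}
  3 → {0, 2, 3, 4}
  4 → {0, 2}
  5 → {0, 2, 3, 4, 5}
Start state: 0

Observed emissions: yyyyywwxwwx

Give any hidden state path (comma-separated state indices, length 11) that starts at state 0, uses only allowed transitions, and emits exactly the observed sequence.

  0: obs=y cand={0} pick 0 [start]
  1: obs=y cand={0} pick 0 [0->0 ok]
  2: obs=y cand={0} pick 0 [0->0 ok]
  3: obs=y cand={0} pick 0 [0->0 ok]
  4: obs=y cand={0} pick 0 [0->0 ok]
  5: obs=w cand={1,4} pick 1 [0->1 ok]
  6: obs=w cand={1,4} pick 1 [1->1 ok]
  7: obs=x cand={2,3} pick 2 [1->2 ok]
  8: obs=w cand={1,4} pick 1 [2->1 ok]
  9: obs=w cand={1,4} pick 1 [1->1 ok]
  10: obs=x cand={2,3} pick 3 [1->3 ok]

0,0,0,0,0,1,1,2,1,1,3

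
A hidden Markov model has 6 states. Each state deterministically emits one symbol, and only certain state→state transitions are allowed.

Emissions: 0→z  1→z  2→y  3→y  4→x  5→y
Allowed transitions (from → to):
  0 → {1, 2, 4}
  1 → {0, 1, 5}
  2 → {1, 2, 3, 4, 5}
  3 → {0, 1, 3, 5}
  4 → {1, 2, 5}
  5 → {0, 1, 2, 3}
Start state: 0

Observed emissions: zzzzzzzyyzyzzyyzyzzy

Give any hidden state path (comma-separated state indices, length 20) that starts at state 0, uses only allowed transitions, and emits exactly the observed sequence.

  [0] z  {0,1}  => 0  start
  [1] z  {0,1}  => 1  0->1 ok
  [2] z  {0,1}  => 0  1->0 ok
  [3] z  {0,1}  => 1  0->1 ok
  [4] z  {0,1}  => 1  1->1 ok
  [5] z  {0,1}  => 1  1->1 ok
  [6] z  {0,1}  => 0  1->0 ok
  [7] y  {2,3,5}  => 2  0->2 ok
  [8] y  {2,3,5}  => 3  2->3 ok
  [9] z  {0,1}  => 1  3->1 ok
  [10] y  {2,3,5}  => 5  1->5 ok
  [11] z  {0,1}  => 1  5->1 ok
  [12] z  {0,1}  => 1  1->1 ok
  [13] y  {2,3,5}  => 5  1->5 ok
  [14] y  {2,3,5}  => 2  5->2 ok
  [15] z  {0,1}  => 1  2->1 ok
  [16] y  {2,3,5}  => 5  1->5 ok
  [17] z  {0,1}  => 0  5->0 ok
  [18] z  {0,1}  => 1  0->1 ok
  [19] y  {2,3,5}  => 5  1->5 ok

0,1,0,1,1,1,0,2,3,1,5,1,1,5,2,1,5,0,1,5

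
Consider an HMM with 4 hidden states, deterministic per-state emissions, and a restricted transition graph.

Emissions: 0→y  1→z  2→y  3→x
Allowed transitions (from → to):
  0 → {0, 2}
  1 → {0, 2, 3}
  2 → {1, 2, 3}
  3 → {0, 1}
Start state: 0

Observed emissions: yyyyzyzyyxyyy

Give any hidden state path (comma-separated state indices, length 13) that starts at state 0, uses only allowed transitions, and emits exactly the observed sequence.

  t0 'y' -> {0,2}, take 0 (start)
  t1 'y' -> {0,2}, take 0 (0->0 ok)
  t2 'y' -> {0,2}, take 0 (0->0 ok)
  t3 'y' -> {0,2}, take 2 (0->2 ok)
  t4 'z' -> {1}, take 1 (2->1 ok)
  t5 'y' -> {0,2}, take 2 (1->2 ok)
  t6 'z' -> {1}, take 1 (2->1 ok)
  t7 'y' -> {0,2}, take 2 (1->2 ok)
  t8 'y' -> {0,2}, take 2 (2->2 ok)
  t9 'x' -> {3}, take 3 (2->3 ok)
  t10 'y' -> {0,2}, take 0 (3->0 ok)
  t11 'y' -> {0,2}, take 0 (0->0 ok)
  t12 'y' -> {0,2}, take 2 (0->2 ok)

0,0,0,2,1,2,1,2,2,3,0,0,2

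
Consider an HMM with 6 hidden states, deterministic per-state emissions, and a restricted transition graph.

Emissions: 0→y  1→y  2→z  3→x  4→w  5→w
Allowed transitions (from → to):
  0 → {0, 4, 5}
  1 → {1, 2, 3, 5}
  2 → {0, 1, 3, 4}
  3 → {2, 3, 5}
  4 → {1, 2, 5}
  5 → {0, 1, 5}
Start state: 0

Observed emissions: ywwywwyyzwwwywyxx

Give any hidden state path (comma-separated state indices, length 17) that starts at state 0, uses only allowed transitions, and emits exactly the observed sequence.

0,5,5,0,4,5,1,1,2,4,5,5,0,5,1,3,3

  pos 0: y in {0,1}, choose 0; start
  pos 1: w in {4,5}, choose 5; 0->5 ok
  pos 2: w in {4,5}, choose 5; 5->5 ok
  pos 3: y in {0,1}, choose 0; 5->0 ok
  pos 4: w in {4,5}, choose 4; 0->4 ok
  pos 5: w in {4,5}, choose 5; 4->5 ok
  pos 6: y in {0,1}, choose 1; 5->1 ok
  pos 7: y in {0,1}, choose 1; 1->1 ok
  pos 8: z in {2}, choose 2; 1->2 ok
  pos 9: w in {4,5}, choose 4; 2->4 ok
  pos 10: w in {4,5}, choose 5; 4->5 ok
  pos 11: w in {4,5}, choose 5; 5->5 ok
  pos 12: y in {0,1}, choose 0; 5->0 ok
  pos 13: w in {4,5}, choose 5; 0->5 ok
  pos 14: y in {0,1}, choose 1; 5->1 ok
  pos 15: x in {3}, choose 3; 1->3 ok
  pos 16: x in {3}, choose 3; 3->3 ok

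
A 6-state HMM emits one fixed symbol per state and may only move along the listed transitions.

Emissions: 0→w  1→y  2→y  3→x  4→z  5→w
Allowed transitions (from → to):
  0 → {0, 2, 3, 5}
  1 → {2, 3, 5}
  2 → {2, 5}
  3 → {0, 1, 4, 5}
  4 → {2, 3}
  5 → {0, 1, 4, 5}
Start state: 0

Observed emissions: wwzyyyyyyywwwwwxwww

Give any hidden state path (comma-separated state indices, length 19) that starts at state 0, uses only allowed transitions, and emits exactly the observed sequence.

0,5,4,2,2,2,2,2,2,2,5,0,0,5,0,3,0,0,5

  0: obs=w cand={0,5} pick 0 [start]
  1: obs=w cand={0,5} pick 5 [0->5 ok]
  2: obs=z cand={4} pick 4 [5->4 ok]
  3: obs=y cand={1,2} pick 2 [4->2 ok]
  4: obs=y cand={1,2} pick 2 [2->2 ok]
  5: obs=y cand={1,2} pick 2 [2->2 ok]
  6: obs=y cand={1,2} pick 2 [2->2 ok]
  7: obs=y cand={1,2} pick 2 [2->2 ok]
  8: obs=y cand={1,2} pick 2 [2->2 ok]
  9: obs=y cand={1,2} pick 2 [2->2 ok]
  10: obs=w cand={0,5} pick 5 [2->5 ok]
  11: obs=w cand={0,5} pick 0 [5->0 ok]
  12: obs=w cand={0,5} pick 0 [0->0 ok]
  13: obs=w cand={0,5} pick 5 [0->5 ok]
  14: obs=w cand={0,5} pick 0 [5->0 ok]
  15: obs=x cand={3} pick 3 [0->3 ok]
  16: obs=w cand={0,5} pick 0 [3->0 ok]
  17: obs=w cand={0,5} pick 0 [0->0 ok]
  18: obs=w cand={0,5} pick 5 [0->5 ok]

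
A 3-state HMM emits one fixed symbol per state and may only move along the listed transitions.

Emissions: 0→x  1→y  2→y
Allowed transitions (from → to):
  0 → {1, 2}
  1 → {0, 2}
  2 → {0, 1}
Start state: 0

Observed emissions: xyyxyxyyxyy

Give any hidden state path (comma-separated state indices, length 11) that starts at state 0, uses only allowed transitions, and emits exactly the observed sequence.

  pos 0: x in {0}, choose 0; start
  pos 1: y in {1,2}, choose 2; 0->2 ok
  pos 2: y in {1,2}, choose 1; 2->1 ok
  pos 3: x in {0}, choose 0; 1->0 ok
  pos 4: y in {1,2}, choose 1; 0->1 ok
  pos 5: x in {0}, choose 0; 1->0 ok
  pos 6: y in {1,2}, choose 2; 0->2 ok
  pos 7: y in {1,2}, choose 1; 2->1 ok
  pos 8: x in {0}, choose 0; 1->0 ok
  pos 9: y in {1,2}, choose 1; 0->1 ok
  pos 10: y in {1,2}, choose 2; 1->2 ok

0,2,1,0,1,0,2,1,0,1,2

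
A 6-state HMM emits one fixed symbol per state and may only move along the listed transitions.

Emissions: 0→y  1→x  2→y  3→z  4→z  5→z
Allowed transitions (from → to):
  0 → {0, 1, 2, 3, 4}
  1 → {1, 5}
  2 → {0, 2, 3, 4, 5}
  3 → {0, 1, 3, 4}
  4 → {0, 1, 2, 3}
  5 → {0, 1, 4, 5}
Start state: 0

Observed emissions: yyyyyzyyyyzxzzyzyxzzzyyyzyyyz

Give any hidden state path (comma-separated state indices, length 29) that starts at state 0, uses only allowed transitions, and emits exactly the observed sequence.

0,0,2,2,2,4,2,2,2,2,5,1,5,4,2,3,0,1,5,5,4,0,0,2,4,0,2,2,3

  [0] y  {0,2}  => 0  start
  [1] y  {0,2}  => 0  0->0 ok
  [2] y  {0,2}  => 2  0->2 ok
  [3] y  {0,2}  => 2  2->2 ok
  [4] y  {0,2}  => 2  2->2 ok
  [5] z  {3,4,5}  => 4  2->4 ok
  [6] y  {0,2}  => 2  4->2 ok
  [7] y  {0,2}  => 2  2->2 ok
  [8] y  {0,2}  => 2  2->2 ok
  [9] y  {0,2}  => 2  2->2 ok
  [10] z  {3,4,5}  => 5  2->5 ok
  [11] x  {1}  => 1  5->1 ok
  [12] z  {3,4,5}  => 5  1->5 ok
  [13] z  {3,4,5}  => 4  5->4 ok
  [14] y  {0,2}  => 2  4->2 ok
  [15] z  {3,4,5}  => 3  2->3 ok
  [16] y  {0,2}  => 0  3->0 ok
  [17] x  {1}  => 1  0->1 ok
  [18] z  {3,4,5}  => 5  1->5 ok
  [19] z  {3,4,5}  => 5  5->5 ok
  [20] z  {3,4,5}  => 4  5->4 ok
  [21] y  {0,2}  => 0  4->0 ok
  [22] y  {0,2}  => 0  0->0 ok
  [23] y  {0,2}  => 2  0->2 ok
  [24] z  {3,4,5}  => 4  2->4 ok
  [25] y  {0,2}  => 0  4->0 ok
  [26] y  {0,2}  => 2  0->2 ok
  [27] y  {0,2}  => 2  2->2 ok
  [28] z  {3,4,5}  => 3  2->3 ok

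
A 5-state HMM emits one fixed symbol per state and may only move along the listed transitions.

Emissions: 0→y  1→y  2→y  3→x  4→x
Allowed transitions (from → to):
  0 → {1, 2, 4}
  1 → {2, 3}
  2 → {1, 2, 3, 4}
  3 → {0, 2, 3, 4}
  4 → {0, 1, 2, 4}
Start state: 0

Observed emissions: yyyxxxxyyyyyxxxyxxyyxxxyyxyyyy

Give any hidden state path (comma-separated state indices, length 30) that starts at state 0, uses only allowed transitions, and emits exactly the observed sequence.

0,1,2,3,3,3,4,2,2,2,2,1,3,3,4,0,4,4,2,1,3,4,4,1,2,3,2,1,2,2

  t0 'y' -> {0,1,2}, take 0 (start)
  t1 'y' -> {0,1,2}, take 1 (0->1 ok)
  t2 'y' -> {0,1,2}, take 2 (1->2 ok)
  t3 'x' -> {3,4}, take 3 (2->3 ok)
  t4 'x' -> {3,4}, take 3 (3->3 ok)
  t5 'x' -> {3,4}, take 3 (3->3 ok)
  t6 'x' -> {3,4}, take 4 (3->4 ok)
  t7 'y' -> {0,1,2}, take 2 (4->2 ok)
  t8 'y' -> {0,1,2}, take 2 (2->2 ok)
  t9 'y' -> {0,1,2}, take 2 (2->2 ok)
  t10 'y' -> {0,1,2}, take 2 (2->2 ok)
  t11 'y' -> {0,1,2}, take 1 (2->1 ok)
  t12 'x' -> {3,4}, take 3 (1->3 ok)
  t13 'x' -> {3,4}, take 3 (3->3 ok)
  t14 'x' -> {3,4}, take 4 (3->4 ok)
  t15 'y' -> {0,1,2}, take 0 (4->0 ok)
  t16 'x' -> {3,4}, take 4 (0->4 ok)
  t17 'x' -> {3,4}, take 4 (4->4 ok)
  t18 'y' -> {0,1,2}, take 2 (4->2 ok)
  t19 'y' -> {0,1,2}, take 1 (2->1 ok)
  t20 'x' -> {3,4}, take 3 (1->3 ok)
  t21 'x' -> {3,4}, take 4 (3->4 ok)
  t22 'x' -> {3,4}, take 4 (4->4 ok)
  t23 'y' -> {0,1,2}, take 1 (4->1 ok)
  t24 'y' -> {0,1,2}, take 2 (1->2 ok)
  t25 'x' -> {3,4}, take 3 (2->3 ok)
  t26 'y' -> {0,1,2}, take 2 (3->2 ok)
  t27 'y' -> {0,1,2}, take 1 (2->1 ok)
  t28 'y' -> {0,1,2}, take 2 (1->2 ok)
  t29 'y' -> {0,1,2}, take 2 (2->2 ok)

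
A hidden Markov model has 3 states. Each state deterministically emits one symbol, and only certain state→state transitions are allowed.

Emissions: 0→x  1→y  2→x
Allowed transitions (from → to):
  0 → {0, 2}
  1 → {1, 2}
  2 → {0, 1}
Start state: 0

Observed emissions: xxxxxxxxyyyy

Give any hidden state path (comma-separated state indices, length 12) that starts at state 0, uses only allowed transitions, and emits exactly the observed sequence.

  t0 'x' -> {0,2}, take 0 (start)
  t1 'x' -> {0,2}, take 0 (0->0 ok)
  t2 'x' -> {0,2}, take 2 (0->2 ok)
  t3 'x' -> {0,2}, take 0 (2->0 ok)
  t4 'x' -> {0,2}, take 2 (0->2 ok)
  t5 'x' -> {0,2}, take 0 (2->0 ok)
  t6 'x' -> {0,2}, take 0 (0->0 ok)
  t7 'x' -> {0,2}, take 2 (0->2 ok)
  t8 'y' -> {1}, take 1 (2->1 ok)
  t9 'y' -> {1}, take 1 (1->1 ok)
  t10 'y' -> {1}, take 1 (1->1 ok)
  t11 'y' -> {1}, take 1 (1->1 ok)

0,0,2,0,2,0,0,2,1,1,1,1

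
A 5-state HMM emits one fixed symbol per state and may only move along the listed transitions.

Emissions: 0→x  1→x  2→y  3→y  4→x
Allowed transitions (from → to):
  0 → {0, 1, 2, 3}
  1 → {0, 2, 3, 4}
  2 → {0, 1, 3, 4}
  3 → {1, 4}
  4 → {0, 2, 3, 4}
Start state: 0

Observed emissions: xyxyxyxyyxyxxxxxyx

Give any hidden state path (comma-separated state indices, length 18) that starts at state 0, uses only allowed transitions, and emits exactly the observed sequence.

  t0 'x' -> {0,1,4}, take 0 (start)
  t1 'y' -> {2,3}, take 3 (0->3 ok)
  t2 'x' -> {0,1,4}, take 1 (3->1 ok)
  t3 'y' -> {2,3}, take 3 (1->3 ok)
  t4 'x' -> {0,1,4}, take 1 (3->1 ok)
  t5 'y' -> {2,3}, take 2 (1->2 ok)
  t6 'x' -> {0,1,4}, take 1 (2->1 ok)
  t7 'y' -> {2,3}, take 2 (1->2 ok)
  t8 'y' -> {2,3}, take 3 (2->3 ok)
  t9 'x' -> {0,1,4}, take 1 (3->1 ok)
  t10 'y' -> {2,3}, take 2 (1->2 ok)
  t11 'x' -> {0,1,4}, take 4 (2->4 ok)
  t12 'x' -> {0,1,4}, take 0 (4->0 ok)
  t13 'x' -> {0,1,4}, take 0 (0->0 ok)
  t14 'x' -> {0,1,4}, take 0 (0->0 ok)
  t15 'x' -> {0,1,4}, take 0 (0->0 ok)
  t16 'y' -> {2,3}, take 3 (0->3 ok)
  t17 'x' -> {0,1,4}, take 4 (3->4 ok)

0,3,1,3,1,2,1,2,3,1,2,4,0,0,0,0,3,4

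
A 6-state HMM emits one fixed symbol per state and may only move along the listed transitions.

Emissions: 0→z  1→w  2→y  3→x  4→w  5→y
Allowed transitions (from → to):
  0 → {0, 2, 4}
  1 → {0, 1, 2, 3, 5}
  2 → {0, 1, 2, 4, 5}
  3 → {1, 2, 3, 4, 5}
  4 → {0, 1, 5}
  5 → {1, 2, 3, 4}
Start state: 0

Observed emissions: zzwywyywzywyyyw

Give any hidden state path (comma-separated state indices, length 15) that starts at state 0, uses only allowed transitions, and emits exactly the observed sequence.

  t0 'z' -> {0}, take 0 (start)
  t1 'z' -> {0}, take 0 (0->0 ok)
  t2 'w' -> {1,4}, take 4 (0->4 ok)
  t3 'y' -> {2,5}, take 5 (4->5 ok)
  t4 'w' -> {1,4}, take 4 (5->4 ok)
  t5 'y' -> {2,5}, take 5 (4->5 ok)
  t6 'y' -> {2,5}, take 2 (5->2 ok)
  t7 'w' -> {1,4}, take 1 (2->1 ok)
  t8 'z' -> {0}, take 0 (1->0 ok)
  t9 'y' -> {2,5}, take 2 (0->2 ok)
  t10 'w' -> {1,4}, take 1 (2->1 ok)
  t11 'y' -> {2,5}, take 2 (1->2 ok)
  t12 'y' -> {2,5}, take 2 (2->2 ok)
  t13 'y' -> {2,5}, take 2 (2->2 ok)
  t14 'w' -> {1,4}, take 4 (2->4 ok)

0,0,4,5,4,5,2,1,0,2,1,2,2,2,4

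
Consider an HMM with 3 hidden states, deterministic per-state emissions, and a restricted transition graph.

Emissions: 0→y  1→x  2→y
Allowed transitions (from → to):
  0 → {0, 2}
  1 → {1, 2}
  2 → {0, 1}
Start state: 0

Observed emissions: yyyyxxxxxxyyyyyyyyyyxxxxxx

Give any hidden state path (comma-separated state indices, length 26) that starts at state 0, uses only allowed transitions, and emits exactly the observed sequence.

  pos 0: y in {0,2}, choose 0; start
  pos 1: y in {0,2}, choose 0; 0->0 ok
  pos 2: y in {0,2}, choose 0; 0->0 ok
  pos 3: y in {0,2}, choose 2; 0->2 ok
  pos 4: x in {1}, choose 1; 2->1 ok
  pos 5: x in {1}, choose 1; 1->1 ok
  pos 6: x in {1}, choose 1; 1->1 ok
  pos 7: x in {1}, choose 1; 1->1 ok
  pos 8: x in {1}, choose 1; 1->1 ok
  pos 9: x in {1}, choose 1; 1->1 ok
  pos 10: y in {0,2}, choose 2; 1->2 ok
  pos 11: y in {0,2}, choose 0; 2->0 ok
  pos 12: y in {0,2}, choose 2; 0->2 ok
  pos 13: y in {0,2}, choose 0; 2->0 ok
  pos 14: y in {0,2}, choose 0; 0->0 ok
  pos 15: y in {0,2}, choose 0; 0->0 ok
  pos 16: y in {0,2}, choose 2; 0->2 ok
  pos 17: y in {0,2}, choose 0; 2->0 ok
  pos 18: y in {0,2}, choose 0; 0->0 ok
  pos 19: y in {0,2}, choose 2; 0->2 ok
  pos 20: x in {1}, choose 1; 2->1 ok
  pos 21: x in {1}, choose 1; 1->1 ok
  pos 22: x in {1}, choose 1; 1->1 ok
  pos 23: x in {1}, choose 1; 1->1 ok
  pos 24: x in {1}, choose 1; 1->1 ok
  pos 25: x in {1}, choose 1; 1->1 ok

0,0,0,2,1,1,1,1,1,1,2,0,2,0,0,0,2,0,0,2,1,1,1,1,1,1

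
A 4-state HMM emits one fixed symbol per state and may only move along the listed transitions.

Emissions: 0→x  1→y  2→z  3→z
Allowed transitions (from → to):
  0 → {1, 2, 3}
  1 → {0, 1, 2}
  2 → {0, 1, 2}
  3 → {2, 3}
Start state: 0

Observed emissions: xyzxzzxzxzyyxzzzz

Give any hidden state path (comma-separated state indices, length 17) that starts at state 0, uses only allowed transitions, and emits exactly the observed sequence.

  [0] x  {0}  => 0  start
  [1] y  {1}  => 1  0->1 ok
  [2] z  {2,3}  => 2  1->2 ok
  [3] x  {0}  => 0  2->0 ok
  [4] z  {2,3}  => 3  0->3 ok
  [5] z  {2,3}  => 2  3->2 ok
  [6] x  {0}  => 0  2->0 ok
  [7] z  {2,3}  => 2  0->2 ok
  [8] x  {0}  => 0  2->0 ok
  [9] z  {2,3}  => 2  0->2 ok
  [10] y  {1}  => 1  2->1 ok
  [11] y  {1}  => 1  1->1 ok
  [12] x  {0}  => 0  1->0 ok
  [13] z  {2,3}  => 3  0->3 ok
  [14] z  {2,3}  => 3  3->3 ok
  [15] z  {2,3}  => 3  3->3 ok
  [16] z  {2,3}  => 3  3->3 ok

0,1,2,0,3,2,0,2,0,2,1,1,0,3,3,3,3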